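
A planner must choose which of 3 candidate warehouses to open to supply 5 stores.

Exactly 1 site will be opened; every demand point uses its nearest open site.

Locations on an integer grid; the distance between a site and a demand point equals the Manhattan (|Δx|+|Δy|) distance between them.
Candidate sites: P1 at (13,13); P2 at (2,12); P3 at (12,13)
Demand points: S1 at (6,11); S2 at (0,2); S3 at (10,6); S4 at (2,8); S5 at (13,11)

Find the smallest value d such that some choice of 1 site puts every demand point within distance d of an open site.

14

Open {P2}.
  Farthest demand point is S3 at distance 14 (to P2); all others are ≤ 14.
With {P3} the worst case is 23.
With {P1} the worst case is 24.
No size-1 selection achieves below 14.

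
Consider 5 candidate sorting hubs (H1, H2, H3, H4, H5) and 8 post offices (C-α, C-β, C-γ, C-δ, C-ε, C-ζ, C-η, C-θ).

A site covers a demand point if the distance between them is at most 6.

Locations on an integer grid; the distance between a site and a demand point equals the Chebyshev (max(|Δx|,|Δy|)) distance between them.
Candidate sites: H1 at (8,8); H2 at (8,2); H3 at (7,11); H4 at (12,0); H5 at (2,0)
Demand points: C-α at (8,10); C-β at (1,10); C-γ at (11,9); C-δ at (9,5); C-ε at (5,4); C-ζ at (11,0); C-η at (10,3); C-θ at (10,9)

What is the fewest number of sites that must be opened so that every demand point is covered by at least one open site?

Coverage sets (demand points within 6 of each site):
  H1: {C-α, C-γ, C-δ, C-ε, C-η, C-θ}
  H2: {C-δ, C-ε, C-ζ, C-η}
  H3: {C-α, C-β, C-γ, C-δ, C-θ}
  H4: {C-δ, C-ζ, C-η}
  H5: {C-ε}
No single site covers all 8 demand points.
But {H2, H3} covers everything, so the minimum is 2.

2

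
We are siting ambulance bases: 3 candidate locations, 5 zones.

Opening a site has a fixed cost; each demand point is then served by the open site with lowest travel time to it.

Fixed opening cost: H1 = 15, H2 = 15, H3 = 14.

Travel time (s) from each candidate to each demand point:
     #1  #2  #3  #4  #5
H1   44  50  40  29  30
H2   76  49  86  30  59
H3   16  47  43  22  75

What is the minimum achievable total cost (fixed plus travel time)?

Open {H1, H3}: assign each demand point to its cheapest open site.
  #1→H3 16, #2→H3 47, #3→H1 40, #4→H3 22, #5→H1 30
  travel time 155, fixed 29 → total 184.
Compare {H1, H2, H3}: travel time 155 + fixed 44 = 199.
Compare {H1}: travel time 193 + fixed 15 = 208.
Compare {H2, H3}: travel time 187 + fixed 29 = 216.
All other subsets cost ≥ 199. Minimum total cost: 184.

184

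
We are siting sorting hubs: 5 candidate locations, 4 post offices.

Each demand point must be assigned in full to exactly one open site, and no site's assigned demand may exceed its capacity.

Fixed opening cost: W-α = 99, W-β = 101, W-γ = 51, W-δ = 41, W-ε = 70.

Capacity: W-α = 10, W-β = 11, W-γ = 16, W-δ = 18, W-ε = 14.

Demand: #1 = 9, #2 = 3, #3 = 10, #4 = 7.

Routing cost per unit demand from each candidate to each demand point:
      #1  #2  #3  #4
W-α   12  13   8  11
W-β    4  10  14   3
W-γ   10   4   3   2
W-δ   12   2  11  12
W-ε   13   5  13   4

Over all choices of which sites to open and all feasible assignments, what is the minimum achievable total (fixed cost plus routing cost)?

Open {W-γ, W-δ}; cheapest assignment that respects the capacities:
  W-γ (cap 16, load 16): #1, #4 — cost 9×10 + 7×2 = 104
  W-δ (cap 18, load 13): #2, #3 — cost 3×2 + 10×11 = 116
  Shipping 220, fixed 92 → total 312.
  Any other capacity-feasible assignment to {W-γ, W-δ} ships for at least 220.
Compare {W-β, W-γ, W-ε}: its best feasible assignment gives total 328.
Compare {W-γ, W-δ, W-ε}: its best feasible assignment gives total 334.
Every other set of open sites that can feasibly serve all demand totals ≥ 328 even under its best assignment. Minimum: 312.

312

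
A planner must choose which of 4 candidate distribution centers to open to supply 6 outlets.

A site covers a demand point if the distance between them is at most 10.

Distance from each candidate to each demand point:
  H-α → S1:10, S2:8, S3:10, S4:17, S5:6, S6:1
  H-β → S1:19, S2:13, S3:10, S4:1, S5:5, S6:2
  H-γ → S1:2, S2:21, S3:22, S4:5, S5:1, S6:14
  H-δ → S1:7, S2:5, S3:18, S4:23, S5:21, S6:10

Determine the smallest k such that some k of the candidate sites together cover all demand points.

2

Coverage sets (demand points within 10 of each site):
  H-α: {S1, S2, S3, S5, S6}
  H-β: {S3, S4, S5, S6}
  H-γ: {S1, S4, S5}
  H-δ: {S1, S2, S6}
No single site covers all 6 demand points.
But {H-α, H-β} covers everything, so the minimum is 2.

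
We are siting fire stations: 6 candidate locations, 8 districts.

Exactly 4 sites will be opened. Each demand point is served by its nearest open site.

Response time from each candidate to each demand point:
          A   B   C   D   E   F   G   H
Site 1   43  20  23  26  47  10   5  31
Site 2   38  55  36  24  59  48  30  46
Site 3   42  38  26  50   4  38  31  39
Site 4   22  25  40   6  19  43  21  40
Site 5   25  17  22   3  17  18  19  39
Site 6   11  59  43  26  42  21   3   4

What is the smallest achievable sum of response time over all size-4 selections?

Open {Site 1, Site 3, Site 5, Site 6}.
  A→Site 6 11, B→Site 5 17, C→Site 5 22, D→Site 5 3, E→Site 3 4, F→Site 1 10, G→Site 6 3, H→Site 6 4  ⇒ total 74.
Compare {Site 1, Site 3, Site 4, Site 6}: total 81.
Compare {Site 2, Site 3, Site 5, Site 6}: total 82.
No size-4 selection does better; minimum is 74.

74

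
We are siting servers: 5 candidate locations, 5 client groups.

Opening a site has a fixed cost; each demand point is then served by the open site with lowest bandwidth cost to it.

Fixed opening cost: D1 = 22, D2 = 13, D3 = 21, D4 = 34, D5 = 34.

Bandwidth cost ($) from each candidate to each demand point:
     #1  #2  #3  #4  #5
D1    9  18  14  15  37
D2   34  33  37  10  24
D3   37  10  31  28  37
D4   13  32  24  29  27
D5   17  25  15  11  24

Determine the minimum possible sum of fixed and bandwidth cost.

110

Open {D1, D2}: assign each demand point to its cheapest open site.
  #1→D1 9, #2→D1 18, #3→D1 14, #4→D2 10, #5→D2 24
  bandwidth cost 75, fixed 35 → total 110.
Compare {D1}: bandwidth cost 93 + fixed 22 = 115.
Compare {D1, D2, D3}: bandwidth cost 67 + fixed 56 = 123.
Compare {D5}: bandwidth cost 92 + fixed 34 = 126.
All other subsets cost ≥ 115. Minimum total cost: 110.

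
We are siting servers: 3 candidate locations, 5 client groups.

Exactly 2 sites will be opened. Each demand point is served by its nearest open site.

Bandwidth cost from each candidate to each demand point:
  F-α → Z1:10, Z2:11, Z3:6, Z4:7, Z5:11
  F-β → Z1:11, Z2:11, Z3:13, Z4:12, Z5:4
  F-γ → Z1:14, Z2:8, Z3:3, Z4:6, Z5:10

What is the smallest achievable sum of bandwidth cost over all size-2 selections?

Open {F-β, F-γ}.
  Z1→F-β 11, Z2→F-γ 8, Z3→F-γ 3, Z4→F-γ 6, Z5→F-β 4  ⇒ total 32.
Compare {F-α, F-γ}: total 37.
Compare {F-α, F-β}: total 38.

32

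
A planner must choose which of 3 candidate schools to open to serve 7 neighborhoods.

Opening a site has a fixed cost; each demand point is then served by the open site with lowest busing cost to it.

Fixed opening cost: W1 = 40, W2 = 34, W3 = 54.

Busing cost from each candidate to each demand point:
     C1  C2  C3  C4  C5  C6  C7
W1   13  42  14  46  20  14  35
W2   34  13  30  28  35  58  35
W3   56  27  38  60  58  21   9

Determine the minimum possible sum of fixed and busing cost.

Open {W1, W2}: assign each demand point to its cheapest open site.
  C1→W1 13, C2→W2 13, C3→W1 14, C4→W2 28, C5→W1 20, C6→W1 14, C7→W1 35
  busing cost 137, fixed 74 → total 211.
Compare {W1}: busing cost 184 + fixed 40 = 224.
Compare {W1, W3}: busing cost 143 + fixed 94 = 237.
Compare {W1, W2, W3}: busing cost 111 + fixed 128 = 239.
All other subsets cost ≥ 224. Minimum total cost: 211.

211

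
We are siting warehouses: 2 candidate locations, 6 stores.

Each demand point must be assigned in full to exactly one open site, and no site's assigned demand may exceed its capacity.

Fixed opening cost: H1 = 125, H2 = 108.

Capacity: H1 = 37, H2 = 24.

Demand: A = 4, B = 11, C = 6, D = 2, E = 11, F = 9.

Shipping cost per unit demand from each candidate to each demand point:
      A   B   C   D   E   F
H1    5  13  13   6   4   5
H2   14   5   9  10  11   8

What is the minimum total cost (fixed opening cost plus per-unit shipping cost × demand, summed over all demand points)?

463

Open {H1, H2}; cheapest assignment that respects the capacities:
  H1 (cap 37, load 26): A, D, E, F — cost 4×5 + 2×6 + 11×4 + 9×5 = 121
  H2 (cap 24, load 17): B, C — cost 11×5 + 6×9 = 109
  Shipping 230, fixed 233 → total 463.
  Any other capacity-feasible assignment to {H1, H2} ships for at least 230.
Total demand is 43 and no other set of sites has combined capacity ≥ 43, so {H1, H2} is the only feasible choice of open sites. Minimum: 463.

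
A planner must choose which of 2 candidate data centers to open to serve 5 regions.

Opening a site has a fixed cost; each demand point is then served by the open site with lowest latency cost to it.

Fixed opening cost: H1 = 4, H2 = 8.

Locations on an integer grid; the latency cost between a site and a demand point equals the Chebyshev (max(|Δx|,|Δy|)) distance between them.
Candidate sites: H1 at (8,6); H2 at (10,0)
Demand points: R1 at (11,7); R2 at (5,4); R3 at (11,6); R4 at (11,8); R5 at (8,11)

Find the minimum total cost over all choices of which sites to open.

Open {H1}: assign each demand point to its cheapest open site.
  R1→H1 3, R2→H1 3, R3→H1 3, R4→H1 3, R5→H1 5
  latency cost 17, fixed 4 → total 21.
Compare {H1, H2}: latency cost 17 + fixed 12 = 29.
Compare {H2}: latency cost 37 + fixed 8 = 45.

21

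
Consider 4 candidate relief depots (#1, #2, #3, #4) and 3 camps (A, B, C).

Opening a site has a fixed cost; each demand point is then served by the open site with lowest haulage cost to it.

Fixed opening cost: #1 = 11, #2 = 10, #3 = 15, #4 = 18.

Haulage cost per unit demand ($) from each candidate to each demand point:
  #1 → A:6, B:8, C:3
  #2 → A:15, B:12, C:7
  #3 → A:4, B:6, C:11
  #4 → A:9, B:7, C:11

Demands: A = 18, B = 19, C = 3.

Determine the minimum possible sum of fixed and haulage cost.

Open {#1, #3}: assign each demand point to its cheapest open site.
  A→#3 18×4=72, B→#3 19×6=114, C→#1 3×3=9
  haulage cost 195, fixed 26 → total 221.
Compare {#1, #2, #3}: haulage cost 195 + fixed 36 = 231.
Compare {#2, #3}: haulage cost 207 + fixed 25 = 232.
Compare {#3}: haulage cost 219 + fixed 15 = 234.
All other subsets cost ≥ 231. Minimum total cost: 221.

221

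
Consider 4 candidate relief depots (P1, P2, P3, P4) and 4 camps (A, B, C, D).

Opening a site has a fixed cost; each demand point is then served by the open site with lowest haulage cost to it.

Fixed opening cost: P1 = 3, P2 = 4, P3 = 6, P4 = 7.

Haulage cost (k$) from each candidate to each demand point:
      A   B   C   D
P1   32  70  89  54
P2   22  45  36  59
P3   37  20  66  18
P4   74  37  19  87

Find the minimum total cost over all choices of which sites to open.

96

Open {P2, P3, P4}: assign each demand point to its cheapest open site.
  A→P2 22, B→P3 20, C→P4 19, D→P3 18
  haulage cost 79, fixed 17 → total 96.
Compare {P1, P2, P3, P4}: haulage cost 79 + fixed 20 = 99.
Compare {P1, P3, P4}: haulage cost 89 + fixed 16 = 105.
Compare {P2, P3}: haulage cost 96 + fixed 10 = 106.
All other subsets cost ≥ 99. Minimum total cost: 96.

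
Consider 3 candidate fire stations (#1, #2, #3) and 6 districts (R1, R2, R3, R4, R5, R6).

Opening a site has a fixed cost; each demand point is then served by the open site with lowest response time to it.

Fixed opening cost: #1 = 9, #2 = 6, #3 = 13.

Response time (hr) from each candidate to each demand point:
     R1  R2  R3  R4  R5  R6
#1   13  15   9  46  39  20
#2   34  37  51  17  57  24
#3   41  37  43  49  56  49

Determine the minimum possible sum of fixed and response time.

128

Open {#1, #2}: assign each demand point to its cheapest open site.
  R1→#1 13, R2→#1 15, R3→#1 9, R4→#2 17, R5→#1 39, R6→#1 20
  response time 113, fixed 15 → total 128.
Compare {#1, #2, #3}: response time 113 + fixed 28 = 141.
Compare {#1}: response time 142 + fixed 9 = 151.
Compare {#1, #3}: response time 142 + fixed 22 = 164.
All other subsets cost ≥ 141. Minimum total cost: 128.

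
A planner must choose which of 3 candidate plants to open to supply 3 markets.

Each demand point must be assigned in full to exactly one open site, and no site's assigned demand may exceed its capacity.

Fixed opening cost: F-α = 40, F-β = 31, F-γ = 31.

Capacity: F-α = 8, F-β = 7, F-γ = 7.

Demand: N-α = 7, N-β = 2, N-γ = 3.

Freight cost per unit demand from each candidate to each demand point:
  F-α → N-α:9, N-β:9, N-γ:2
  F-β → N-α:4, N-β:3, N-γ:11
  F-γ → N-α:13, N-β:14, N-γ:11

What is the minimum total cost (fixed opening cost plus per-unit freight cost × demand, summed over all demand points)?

Open {F-α, F-β}; cheapest assignment that respects the capacities:
  F-α (cap 8, load 5): N-β, N-γ — cost 2×9 + 3×2 = 24
  F-β (cap 7, load 7): N-α — cost 7×4 = 28
  Shipping 52, fixed 71 → total 123.
  Any other capacity-feasible assignment to {F-α, F-β} ships for at least 52.
Compare {F-β, F-γ}: its best feasible assignment gives total 151.
Compare {F-α, F-β, F-γ}: its best feasible assignment gives total 154.
Every other set of open sites that can feasibly serve all demand totals ≥ 151 even under its best assignment. Minimum: 123.

123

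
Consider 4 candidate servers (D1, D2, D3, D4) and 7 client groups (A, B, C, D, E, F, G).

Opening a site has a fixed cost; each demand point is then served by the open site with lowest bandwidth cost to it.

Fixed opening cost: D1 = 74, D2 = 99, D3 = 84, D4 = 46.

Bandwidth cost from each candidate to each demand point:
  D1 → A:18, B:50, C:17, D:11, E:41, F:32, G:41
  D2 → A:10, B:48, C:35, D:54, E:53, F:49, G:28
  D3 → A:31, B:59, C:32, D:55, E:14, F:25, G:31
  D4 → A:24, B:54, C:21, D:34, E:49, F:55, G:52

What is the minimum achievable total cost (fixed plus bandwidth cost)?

Open {D1}: assign each demand point to its cheapest open site.
  A→D1 18, B→D1 50, C→D1 17, D→D1 11, E→D1 41, F→D1 32, G→D1 41
  bandwidth cost 210, fixed 74 → total 284.
Compare {D1, D3}: bandwidth cost 166 + fixed 158 = 324.
Compare {D1, D4}: bandwidth cost 210 + fixed 120 = 330.
Compare {D3}: bandwidth cost 247 + fixed 84 = 331.
All other subsets cost ≥ 324. Minimum total cost: 284.

284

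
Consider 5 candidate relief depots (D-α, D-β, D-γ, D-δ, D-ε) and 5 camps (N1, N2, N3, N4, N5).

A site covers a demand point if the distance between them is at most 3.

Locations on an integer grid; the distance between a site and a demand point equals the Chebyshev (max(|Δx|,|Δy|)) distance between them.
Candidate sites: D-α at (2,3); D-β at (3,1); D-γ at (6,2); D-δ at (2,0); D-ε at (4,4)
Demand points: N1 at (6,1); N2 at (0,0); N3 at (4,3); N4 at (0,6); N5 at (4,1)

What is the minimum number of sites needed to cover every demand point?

Coverage sets (demand points within 3 of each site):
  D-α: {N2, N3, N4, N5}
  D-β: {N1, N2, N3, N5}
  D-γ: {N1, N3, N5}
  D-δ: {N2, N3, N5}
  D-ε: {N1, N3, N5}
No single site covers all 5 demand points.
But {D-α, D-β} covers everything, so the minimum is 2.

2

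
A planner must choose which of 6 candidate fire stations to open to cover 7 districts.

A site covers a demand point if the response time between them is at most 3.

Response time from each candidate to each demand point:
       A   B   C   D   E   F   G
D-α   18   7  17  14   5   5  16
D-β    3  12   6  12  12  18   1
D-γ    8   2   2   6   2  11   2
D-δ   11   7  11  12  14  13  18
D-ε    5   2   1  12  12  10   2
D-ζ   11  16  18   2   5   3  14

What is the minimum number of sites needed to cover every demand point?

Coverage sets (demand points within 3 of each site):
  D-α: {}
  D-β: {A, G}
  D-γ: {B, C, E, G}
  D-δ: {}
  D-ε: {B, C, G}
  D-ζ: {D, F}
No 2 sites suffice: every size-2 union leaves at least one demand point uncovered.
But {D-β, D-γ, D-ζ} covers everything, so the minimum is 3.

3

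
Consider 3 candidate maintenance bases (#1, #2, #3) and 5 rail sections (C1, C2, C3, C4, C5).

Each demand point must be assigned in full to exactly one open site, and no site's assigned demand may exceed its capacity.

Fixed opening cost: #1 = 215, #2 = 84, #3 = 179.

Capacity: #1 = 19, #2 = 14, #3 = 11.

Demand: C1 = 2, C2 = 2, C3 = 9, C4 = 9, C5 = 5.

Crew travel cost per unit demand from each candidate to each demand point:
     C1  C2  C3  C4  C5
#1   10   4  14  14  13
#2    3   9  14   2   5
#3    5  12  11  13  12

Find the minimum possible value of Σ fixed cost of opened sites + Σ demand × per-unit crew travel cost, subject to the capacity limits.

Open {#1, #2}; cheapest assignment that respects the capacities:
  #1 (cap 19, load 13): C1, C2, C3 — cost 2×10 + 2×4 + 9×14 = 154
  #2 (cap 14, load 14): C4, C5 — cost 9×2 + 5×5 = 43
  Shipping 197, fixed 299 → total 496.
  Any other capacity-feasible assignment to {#1, #2} ships for at least 197.
Compare {#1, #2, #3}: its best feasible assignment gives total 638.
Compare {#1, #3}: its best feasible assignment gives total 702.
Every other set of open sites that can feasibly serve all demand totals ≥ 638 even under its best assignment. Minimum: 496.

496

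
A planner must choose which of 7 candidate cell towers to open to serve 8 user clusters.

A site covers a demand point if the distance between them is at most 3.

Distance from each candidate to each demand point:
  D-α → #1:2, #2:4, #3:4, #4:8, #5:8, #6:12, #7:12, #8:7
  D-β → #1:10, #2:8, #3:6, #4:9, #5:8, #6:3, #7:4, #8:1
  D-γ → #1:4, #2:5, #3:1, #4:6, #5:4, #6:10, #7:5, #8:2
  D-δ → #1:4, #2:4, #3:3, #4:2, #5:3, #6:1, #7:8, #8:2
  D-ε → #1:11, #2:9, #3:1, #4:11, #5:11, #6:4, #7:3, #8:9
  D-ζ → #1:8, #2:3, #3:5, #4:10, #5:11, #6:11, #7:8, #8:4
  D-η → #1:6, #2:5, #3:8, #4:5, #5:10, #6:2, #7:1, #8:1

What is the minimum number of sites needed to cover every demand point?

4

Coverage sets (demand points within 3 of each site):
  D-α: {#1}
  D-β: {#6, #8}
  D-γ: {#3, #8}
  D-δ: {#3, #4, #5, #6, #8}
  D-ε: {#3, #7}
  D-ζ: {#2}
  D-η: {#6, #7, #8}
No 3 sites suffice: every size-3 union leaves at least one demand point uncovered.
But {D-α, D-δ, D-ε, D-ζ} covers everything, so the minimum is 4.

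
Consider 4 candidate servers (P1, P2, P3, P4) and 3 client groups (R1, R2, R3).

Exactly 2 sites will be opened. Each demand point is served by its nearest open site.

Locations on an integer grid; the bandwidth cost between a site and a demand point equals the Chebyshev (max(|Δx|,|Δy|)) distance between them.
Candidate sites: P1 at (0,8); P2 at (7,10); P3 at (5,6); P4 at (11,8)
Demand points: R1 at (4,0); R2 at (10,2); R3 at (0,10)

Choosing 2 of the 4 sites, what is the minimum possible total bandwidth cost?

13

Open {P1, P3}.
  R1→P3 6, R2→P3 5, R3→P1 2  ⇒ total 13.
Compare {P1, P4}: total 16.
Compare {P2, P3}: total 16.
No size-2 selection does better; minimum is 13.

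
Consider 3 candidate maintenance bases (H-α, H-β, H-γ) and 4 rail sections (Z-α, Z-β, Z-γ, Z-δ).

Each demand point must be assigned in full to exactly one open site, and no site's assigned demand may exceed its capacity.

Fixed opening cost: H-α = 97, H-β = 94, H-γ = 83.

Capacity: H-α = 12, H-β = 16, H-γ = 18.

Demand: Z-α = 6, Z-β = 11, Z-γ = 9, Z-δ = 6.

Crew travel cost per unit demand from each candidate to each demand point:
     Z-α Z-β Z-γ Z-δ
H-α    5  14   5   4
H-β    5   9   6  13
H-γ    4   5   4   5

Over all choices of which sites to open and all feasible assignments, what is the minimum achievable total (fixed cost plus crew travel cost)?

346

Open {H-β, H-γ}; cheapest assignment that respects the capacities:
  H-β (cap 16, load 15): Z-α, Z-γ — cost 6×5 + 9×6 = 84
  H-γ (cap 18, load 17): Z-β, Z-δ — cost 11×5 + 6×5 = 85
  Shipping 169, fixed 177 → total 346.
  Any other capacity-feasible assignment to {H-β, H-γ} ships for at least 169.
Compare {H-α, H-β, H-γ}: its best feasible assignment gives total 431.
Every other set of open sites that can feasibly serve all demand totals ≥ 431 even under its best assignment. Minimum: 346.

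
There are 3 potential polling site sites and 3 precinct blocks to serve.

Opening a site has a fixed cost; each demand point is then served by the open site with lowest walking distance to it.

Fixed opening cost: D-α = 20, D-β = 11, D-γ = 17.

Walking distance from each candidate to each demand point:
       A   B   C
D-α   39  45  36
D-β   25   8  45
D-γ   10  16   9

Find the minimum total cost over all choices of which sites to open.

Open {D-γ}: assign each demand point to its cheapest open site.
  A→D-γ 10, B→D-γ 16, C→D-γ 9
  walking distance 35, fixed 17 → total 52.
Compare {D-β, D-γ}: walking distance 27 + fixed 28 = 55.
Compare {D-α, D-γ}: walking distance 35 + fixed 37 = 72.
Compare {D-α, D-β, D-γ}: walking distance 27 + fixed 48 = 75.
All other subsets cost ≥ 55. Minimum total cost: 52.

52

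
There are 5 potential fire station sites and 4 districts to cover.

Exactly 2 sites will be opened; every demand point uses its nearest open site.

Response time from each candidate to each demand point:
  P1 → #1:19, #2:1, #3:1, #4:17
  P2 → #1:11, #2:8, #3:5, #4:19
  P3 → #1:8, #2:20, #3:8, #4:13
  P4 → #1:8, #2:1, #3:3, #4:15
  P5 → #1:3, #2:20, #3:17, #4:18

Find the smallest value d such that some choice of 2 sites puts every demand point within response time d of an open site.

Open {P1, P3}.
  Farthest demand point is #4 at response time 13 (to P3); all others are ≤ 13.
With {P2, P3} the worst case is 13.
With {P3, P4} the worst case is 13.
No size-2 selection achieves below 13.

13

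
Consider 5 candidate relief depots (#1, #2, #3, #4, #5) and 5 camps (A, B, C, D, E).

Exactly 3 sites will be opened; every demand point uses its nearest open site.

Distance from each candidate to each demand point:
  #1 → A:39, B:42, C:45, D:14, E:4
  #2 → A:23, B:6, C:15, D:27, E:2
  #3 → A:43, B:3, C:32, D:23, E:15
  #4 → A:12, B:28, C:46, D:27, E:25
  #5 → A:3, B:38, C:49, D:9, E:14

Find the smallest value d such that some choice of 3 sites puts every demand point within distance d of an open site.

15

Open {#1, #2, #4}.
  Farthest demand point is C at distance 15 (to #2); all others are ≤ 15.
With {#1, #2, #5} the worst case is 15.
With {#2, #3, #5} the worst case is 15.
No size-3 selection achieves below 15.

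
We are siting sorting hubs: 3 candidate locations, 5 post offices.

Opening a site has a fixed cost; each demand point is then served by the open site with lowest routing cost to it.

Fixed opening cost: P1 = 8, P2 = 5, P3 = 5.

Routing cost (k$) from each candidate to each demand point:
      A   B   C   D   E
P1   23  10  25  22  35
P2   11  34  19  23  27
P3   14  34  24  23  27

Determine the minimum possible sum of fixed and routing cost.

Open {P1, P2}: assign each demand point to its cheapest open site.
  A→P2 11, B→P1 10, C→P2 19, D→P1 22, E→P2 27
  routing cost 89, fixed 13 → total 102.
Compare {P1, P2, P3}: routing cost 89 + fixed 18 = 107.
Compare {P1, P3}: routing cost 97 + fixed 13 = 110.
Compare {P2}: routing cost 114 + fixed 5 = 119.
All other subsets cost ≥ 107. Minimum total cost: 102.

102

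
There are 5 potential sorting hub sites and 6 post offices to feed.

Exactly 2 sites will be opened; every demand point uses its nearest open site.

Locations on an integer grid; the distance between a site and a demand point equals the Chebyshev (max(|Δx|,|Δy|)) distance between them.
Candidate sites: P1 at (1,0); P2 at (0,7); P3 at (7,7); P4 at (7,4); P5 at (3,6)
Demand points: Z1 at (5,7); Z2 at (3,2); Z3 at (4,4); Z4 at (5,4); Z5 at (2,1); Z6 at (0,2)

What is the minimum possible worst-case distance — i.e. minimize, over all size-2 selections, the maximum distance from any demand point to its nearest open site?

Open {P1, P5}.
  Farthest demand point is Z1 at distance 2 (to P5); all others are ≤ 2.
With {P1, P3} the worst case is 3.
With {P1, P4} the worst case is 3.
No size-2 selection achieves below 2.

2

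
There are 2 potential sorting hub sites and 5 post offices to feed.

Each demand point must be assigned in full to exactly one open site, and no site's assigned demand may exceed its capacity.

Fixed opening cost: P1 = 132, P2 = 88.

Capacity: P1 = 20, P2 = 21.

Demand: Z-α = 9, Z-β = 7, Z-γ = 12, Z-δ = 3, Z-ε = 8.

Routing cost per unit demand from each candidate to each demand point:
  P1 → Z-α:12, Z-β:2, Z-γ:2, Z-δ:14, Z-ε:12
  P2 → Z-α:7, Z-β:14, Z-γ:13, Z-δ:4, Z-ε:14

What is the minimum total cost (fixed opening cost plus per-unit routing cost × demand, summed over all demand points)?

Open {P1, P2}; cheapest assignment that respects the capacities:
  P1 (cap 20, load 19): Z-β, Z-γ — cost 7×2 + 12×2 = 38
  P2 (cap 21, load 20): Z-α, Z-δ, Z-ε — cost 9×7 + 3×4 + 8×14 = 187
  Shipping 225, fixed 220 → total 445.
  Any other capacity-feasible assignment to {P1, P2} ships for at least 225.
Total demand is 39 and no other set of sites has combined capacity ≥ 39, so {P1, P2} is the only feasible choice of open sites. Minimum: 445.

445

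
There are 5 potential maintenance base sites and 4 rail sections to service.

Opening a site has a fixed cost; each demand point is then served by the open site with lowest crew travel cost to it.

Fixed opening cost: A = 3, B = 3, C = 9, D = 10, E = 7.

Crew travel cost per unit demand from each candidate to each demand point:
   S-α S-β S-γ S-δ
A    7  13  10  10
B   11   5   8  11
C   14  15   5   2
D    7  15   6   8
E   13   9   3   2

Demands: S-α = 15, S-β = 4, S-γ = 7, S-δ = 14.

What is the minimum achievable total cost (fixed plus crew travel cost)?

Open {A, B, E}: assign each demand point to its cheapest open site.
  S-α→A 15×7=105, S-β→B 4×5=20, S-γ→E 7×3=21, S-δ→E 14×2=28
  crew travel cost 174, fixed 13 → total 187.
Compare {B, D, E}: crew travel cost 174 + fixed 20 = 194.
Compare {A, B, C, E}: crew travel cost 174 + fixed 22 = 196.
Compare {A, B, D, E}: crew travel cost 174 + fixed 23 = 197.
All other subsets cost ≥ 194. Minimum total cost: 187.

187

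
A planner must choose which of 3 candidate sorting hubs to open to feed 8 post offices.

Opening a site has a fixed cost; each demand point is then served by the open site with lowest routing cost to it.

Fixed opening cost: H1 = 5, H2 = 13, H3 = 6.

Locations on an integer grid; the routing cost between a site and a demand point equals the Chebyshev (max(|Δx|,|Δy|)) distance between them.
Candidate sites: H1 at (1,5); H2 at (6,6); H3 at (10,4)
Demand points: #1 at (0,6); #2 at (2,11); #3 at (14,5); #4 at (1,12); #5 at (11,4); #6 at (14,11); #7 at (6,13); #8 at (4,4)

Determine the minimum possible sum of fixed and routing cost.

Open {H1, H3}: assign each demand point to its cheapest open site.
  #1→H1 1, #2→H1 6, #3→H3 4, #4→H1 7, #5→H3 1, #6→H3 7, #7→H1 8, #8→H1 3
  routing cost 37, fixed 11 → total 48.
Compare {H2, H3}: routing cost 38 + fixed 19 = 57.
Compare {H1, H2, H3}: routing cost 33 + fixed 24 = 57.
Compare {H2}: routing cost 47 + fixed 13 = 60.
All other subsets cost ≥ 57. Minimum total cost: 48.

48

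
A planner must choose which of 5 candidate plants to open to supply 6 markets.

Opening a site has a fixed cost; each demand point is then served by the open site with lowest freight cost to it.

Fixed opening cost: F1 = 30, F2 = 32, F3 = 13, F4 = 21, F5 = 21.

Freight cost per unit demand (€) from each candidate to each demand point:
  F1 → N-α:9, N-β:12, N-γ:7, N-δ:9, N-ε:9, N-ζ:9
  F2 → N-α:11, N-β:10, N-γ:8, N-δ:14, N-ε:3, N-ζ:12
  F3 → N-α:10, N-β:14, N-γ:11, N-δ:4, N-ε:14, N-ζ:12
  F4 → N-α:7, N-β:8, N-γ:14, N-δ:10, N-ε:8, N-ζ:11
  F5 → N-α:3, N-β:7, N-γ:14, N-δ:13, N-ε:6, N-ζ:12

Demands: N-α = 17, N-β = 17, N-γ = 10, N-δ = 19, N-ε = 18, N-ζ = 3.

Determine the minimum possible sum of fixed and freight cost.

Open {F2, F3, F5}: assign each demand point to its cheapest open site.
  N-α→F5 17×3=51, N-β→F5 17×7=119, N-γ→F2 10×8=80, N-δ→F3 19×4=76, N-ε→F2 18×3=54, N-ζ→F2 3×12=36
  freight cost 416, fixed 66 → total 482.
Compare {F1, F2, F3, F5}: freight cost 397 + fixed 96 = 493.
Compare {F2, F3, F4, F5}: freight cost 413 + fixed 87 = 500.
Compare {F1, F2, F3, F4, F5}: freight cost 397 + fixed 117 = 514.
All other subsets cost ≥ 493. Minimum total cost: 482.

482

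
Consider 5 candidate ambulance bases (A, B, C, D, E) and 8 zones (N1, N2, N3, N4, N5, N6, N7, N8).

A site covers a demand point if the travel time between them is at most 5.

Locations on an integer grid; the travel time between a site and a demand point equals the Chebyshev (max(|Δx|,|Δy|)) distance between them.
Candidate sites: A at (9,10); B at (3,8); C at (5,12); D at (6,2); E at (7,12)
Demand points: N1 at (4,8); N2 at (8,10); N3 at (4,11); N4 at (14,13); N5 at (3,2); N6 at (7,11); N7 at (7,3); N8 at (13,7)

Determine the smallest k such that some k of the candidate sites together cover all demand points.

Coverage sets (demand points within 5 of each site):
  A: {N1, N2, N3, N4, N6, N8}
  B: {N1, N2, N3, N6, N7}
  C: {N1, N2, N3, N6}
  D: {N5, N7}
  E: {N1, N2, N3, N6}
No single site covers all 8 demand points.
But {A, D} covers everything, so the minimum is 2.

2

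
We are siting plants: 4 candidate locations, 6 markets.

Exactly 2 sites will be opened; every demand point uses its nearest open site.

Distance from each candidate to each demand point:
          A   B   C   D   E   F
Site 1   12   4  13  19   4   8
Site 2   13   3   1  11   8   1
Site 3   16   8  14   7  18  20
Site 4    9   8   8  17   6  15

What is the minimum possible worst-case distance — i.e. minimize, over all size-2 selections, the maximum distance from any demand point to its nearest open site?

11

Open {Site 2, Site 4}.
  Farthest demand point is D at distance 11 (to Site 2); all others are ≤ 11.
With {Site 1, Site 2} the worst case is 12.
With {Site 1, Site 3} the worst case is 13.
No size-2 selection achieves below 11.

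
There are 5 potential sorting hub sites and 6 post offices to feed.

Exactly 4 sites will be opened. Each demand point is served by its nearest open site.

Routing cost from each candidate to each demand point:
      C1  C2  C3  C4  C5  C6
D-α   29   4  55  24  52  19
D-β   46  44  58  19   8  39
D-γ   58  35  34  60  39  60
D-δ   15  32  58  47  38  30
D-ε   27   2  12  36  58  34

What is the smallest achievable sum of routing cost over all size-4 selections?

75

Open {D-α, D-β, D-δ, D-ε}.
  C1→D-δ 15, C2→D-ε 2, C3→D-ε 12, C4→D-β 19, C5→D-β 8, C6→D-α 19  ⇒ total 75.
Compare {D-β, D-γ, D-δ, D-ε}: total 86.
Compare {D-α, D-β, D-γ, D-ε}: total 87.
No size-4 selection does better; minimum is 75.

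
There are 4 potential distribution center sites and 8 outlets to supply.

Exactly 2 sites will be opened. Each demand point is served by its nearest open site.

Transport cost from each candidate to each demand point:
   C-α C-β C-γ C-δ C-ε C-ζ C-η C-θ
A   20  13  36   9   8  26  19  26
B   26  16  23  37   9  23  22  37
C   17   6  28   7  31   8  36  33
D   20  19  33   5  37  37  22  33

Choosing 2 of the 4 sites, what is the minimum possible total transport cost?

Open {A, C}.
  C-α→C 17, C-β→C 6, C-γ→C 28, C-δ→C 7, C-ε→A 8, C-ζ→C 8, C-η→A 19, C-θ→A 26  ⇒ total 119.
Compare {B, C}: total 125.
Compare {A, B}: total 141.
No size-2 selection does better; minimum is 119.

119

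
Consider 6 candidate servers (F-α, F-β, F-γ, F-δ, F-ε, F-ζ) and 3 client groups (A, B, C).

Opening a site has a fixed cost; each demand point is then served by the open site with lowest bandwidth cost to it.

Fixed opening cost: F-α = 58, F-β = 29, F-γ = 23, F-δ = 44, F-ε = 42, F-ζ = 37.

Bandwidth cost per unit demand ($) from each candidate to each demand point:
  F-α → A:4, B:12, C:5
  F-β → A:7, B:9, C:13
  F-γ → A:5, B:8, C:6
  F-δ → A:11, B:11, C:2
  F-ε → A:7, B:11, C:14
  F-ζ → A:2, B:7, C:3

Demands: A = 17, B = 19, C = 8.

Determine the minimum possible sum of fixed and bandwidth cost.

228

Open {F-ζ}: assign each demand point to its cheapest open site.
  A→F-ζ 17×2=34, B→F-ζ 19×7=133, C→F-ζ 8×3=24
  bandwidth cost 191, fixed 37 → total 228.
Compare {F-γ, F-ζ}: bandwidth cost 191 + fixed 60 = 251.
Compare {F-β, F-ζ}: bandwidth cost 191 + fixed 66 = 257.
Compare {F-δ, F-ζ}: bandwidth cost 183 + fixed 81 = 264.
All other subsets cost ≥ 251. Minimum total cost: 228.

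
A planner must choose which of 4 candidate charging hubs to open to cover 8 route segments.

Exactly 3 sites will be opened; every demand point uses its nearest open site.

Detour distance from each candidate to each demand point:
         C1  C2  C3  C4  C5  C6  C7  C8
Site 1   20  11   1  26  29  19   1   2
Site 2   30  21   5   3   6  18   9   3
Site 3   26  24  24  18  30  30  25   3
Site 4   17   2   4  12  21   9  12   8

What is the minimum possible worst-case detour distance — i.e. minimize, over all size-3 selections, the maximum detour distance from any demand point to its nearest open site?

Open {Site 1, Site 2, Site 4}.
  Farthest demand point is C1 at detour distance 17 (to Site 4); all others are ≤ 17.
With {Site 2, Site 3, Site 4} the worst case is 17.
With {Site 1, Site 2, Site 3} the worst case is 20.
No size-3 selection achieves below 17.

17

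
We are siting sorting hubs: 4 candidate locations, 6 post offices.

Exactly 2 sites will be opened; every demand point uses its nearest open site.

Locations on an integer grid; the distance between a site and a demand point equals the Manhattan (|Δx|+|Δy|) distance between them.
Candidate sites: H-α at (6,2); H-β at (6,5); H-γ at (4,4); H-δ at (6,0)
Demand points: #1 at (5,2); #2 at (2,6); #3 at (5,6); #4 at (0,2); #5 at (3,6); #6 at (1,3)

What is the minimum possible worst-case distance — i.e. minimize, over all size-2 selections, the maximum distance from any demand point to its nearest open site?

6

Open {H-α, H-β}.
  Farthest demand point is #4 at distance 6 (to H-α); all others are ≤ 6.
With {H-α, H-γ} the worst case is 6.
With {H-β, H-γ} the worst case is 6.
No size-2 selection achieves below 6.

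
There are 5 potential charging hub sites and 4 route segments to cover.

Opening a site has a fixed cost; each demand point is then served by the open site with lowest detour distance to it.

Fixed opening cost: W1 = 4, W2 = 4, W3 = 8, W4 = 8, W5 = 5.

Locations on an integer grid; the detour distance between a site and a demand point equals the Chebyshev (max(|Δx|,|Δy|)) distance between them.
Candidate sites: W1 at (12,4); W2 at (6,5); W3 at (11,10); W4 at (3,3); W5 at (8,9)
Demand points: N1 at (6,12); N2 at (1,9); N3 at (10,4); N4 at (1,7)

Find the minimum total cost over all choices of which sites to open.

Open {W2}: assign each demand point to its cheapest open site.
  N1→W2 7, N2→W2 5, N3→W2 4, N4→W2 5
  detour distance 21, fixed 4 → total 25.
Compare {W2, W5}: detour distance 17 + fixed 9 = 26.
Compare {W5}: detour distance 22 + fixed 5 = 27.
Compare {W1, W2}: detour distance 19 + fixed 8 = 27.
All other subsets cost ≥ 26. Minimum total cost: 25.

25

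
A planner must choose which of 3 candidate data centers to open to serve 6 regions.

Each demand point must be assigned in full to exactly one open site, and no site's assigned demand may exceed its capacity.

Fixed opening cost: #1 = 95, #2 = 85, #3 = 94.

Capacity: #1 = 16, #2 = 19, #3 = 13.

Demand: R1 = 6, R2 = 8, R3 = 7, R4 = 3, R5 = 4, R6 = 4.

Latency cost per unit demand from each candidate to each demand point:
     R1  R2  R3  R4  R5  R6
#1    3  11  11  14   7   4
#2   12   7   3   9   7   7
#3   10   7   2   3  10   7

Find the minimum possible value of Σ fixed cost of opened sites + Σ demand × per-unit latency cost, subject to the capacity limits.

Open {#1, #2}; cheapest assignment that respects the capacities:
  #1 (cap 16, load 14): R1, R5, R6 — cost 6×3 + 4×7 + 4×4 = 62
  #2 (cap 19, load 18): R2, R3, R4 — cost 8×7 + 7×3 + 3×9 = 104
  Shipping 166, fixed 180 → total 346.
  Any other capacity-feasible assignment to {#1, #2} ships for at least 166.
Compare {#2, #3}: its best feasible assignment gives total 381.
Compare {#1, #2, #3}: its best feasible assignment gives total 415.
Every other set of open sites that can feasibly serve all demand totals ≥ 381 even under its best assignment. Minimum: 346.

346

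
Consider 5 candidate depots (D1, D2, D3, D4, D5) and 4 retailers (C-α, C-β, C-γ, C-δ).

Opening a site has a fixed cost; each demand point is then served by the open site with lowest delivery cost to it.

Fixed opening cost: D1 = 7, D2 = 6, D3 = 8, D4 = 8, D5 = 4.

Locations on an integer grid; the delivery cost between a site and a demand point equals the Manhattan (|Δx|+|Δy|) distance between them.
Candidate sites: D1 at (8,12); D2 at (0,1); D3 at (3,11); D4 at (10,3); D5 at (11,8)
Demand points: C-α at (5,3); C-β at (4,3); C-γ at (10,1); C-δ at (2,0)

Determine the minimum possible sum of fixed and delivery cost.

Open {D2, D4}: assign each demand point to its cheapest open site.
  C-α→D4 5, C-β→D2 6, C-γ→D4 2, C-δ→D2 3
  delivery cost 16, fixed 14 → total 30.
Compare {D2}: delivery cost 26 + fixed 6 = 32.
Compare {D4}: delivery cost 24 + fixed 8 = 32.
Compare {D2, D5}: delivery cost 24 + fixed 10 = 34.
All other subsets cost ≥ 32. Minimum total cost: 30.

30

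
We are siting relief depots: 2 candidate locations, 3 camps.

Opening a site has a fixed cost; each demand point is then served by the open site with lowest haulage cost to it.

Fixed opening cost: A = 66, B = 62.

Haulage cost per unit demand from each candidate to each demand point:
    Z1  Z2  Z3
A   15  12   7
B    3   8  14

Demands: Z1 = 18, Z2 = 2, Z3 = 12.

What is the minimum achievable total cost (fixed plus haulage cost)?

Open {A, B}: assign each demand point to its cheapest open site.
  Z1→B 18×3=54, Z2→B 2×8=16, Z3→A 12×7=84
  haulage cost 154, fixed 128 → total 282.
Compare {B}: haulage cost 238 + fixed 62 = 300.
Compare {A}: haulage cost 378 + fixed 66 = 444.

282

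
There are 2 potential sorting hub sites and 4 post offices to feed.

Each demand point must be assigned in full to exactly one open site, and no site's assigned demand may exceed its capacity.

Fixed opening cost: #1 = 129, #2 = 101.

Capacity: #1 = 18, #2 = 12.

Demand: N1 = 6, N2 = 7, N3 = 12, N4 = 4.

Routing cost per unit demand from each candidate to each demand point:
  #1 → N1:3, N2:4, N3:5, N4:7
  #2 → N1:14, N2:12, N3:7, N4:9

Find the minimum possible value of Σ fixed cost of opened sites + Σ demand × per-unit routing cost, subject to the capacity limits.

Open {#1, #2}; cheapest assignment that respects the capacities:
  #1 (cap 18, load 17): N1, N2, N4 — cost 6×3 + 7×4 + 4×7 = 74
  #2 (cap 12, load 12): N3 — cost 12×7 = 84
  Shipping 158, fixed 230 → total 388.
  Any other capacity-feasible assignment to {#1, #2} ships for at least 158.
Total demand is 29 and no other set of sites has combined capacity ≥ 29, so {#1, #2} is the only feasible choice of open sites. Minimum: 388.

388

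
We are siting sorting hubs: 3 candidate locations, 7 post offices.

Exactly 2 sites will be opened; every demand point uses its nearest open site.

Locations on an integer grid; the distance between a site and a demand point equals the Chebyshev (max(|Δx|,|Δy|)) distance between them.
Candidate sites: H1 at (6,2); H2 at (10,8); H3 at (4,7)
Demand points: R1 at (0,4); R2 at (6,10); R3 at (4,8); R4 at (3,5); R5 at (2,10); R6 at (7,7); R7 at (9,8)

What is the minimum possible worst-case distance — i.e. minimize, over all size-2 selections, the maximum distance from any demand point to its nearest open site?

Open {H2, H3}.
  Farthest demand point is R1 at distance 4 (to H3); all others are ≤ 4.
With {H1, H3} the worst case is 5.
With {H1, H2} the worst case is 8.
No size-2 selection achieves below 4.

4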